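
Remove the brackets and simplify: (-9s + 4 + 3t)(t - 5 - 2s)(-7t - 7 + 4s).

117st^2 - 198st - 186s^2t - 339s + 22s^2 + 72s^3 + 56t^2 + 217t + 140 - 21t^3

(-9s + 4 + 3t)(t - 5 - 2s)(-7t - 7 + 4s)
= (-9st + 45s + 18s^2 + 4t - 20 - 8s + 3t^2 - 15t - 6st)(-7t - 7 + 4s)    [distributive law]
= (-15st + 37s + 18s^2 - 11t - 20 + 3t^2)(-7t - 7 + 4s)    [combine like terms]
= 105st^2 + 105st - 60s^2t - 259st - 259s + 148s^2 - 126s^2t - 126s^2 + 72s^3 + 77t^2 + 77t - 44st + 140t + 140 - 80s - 21t^3 - 21t^2 + 12st^2    [distributive law]
= 117st^2 - 198st - 186s^2t - 339s + 22s^2 + 72s^3 + 56t^2 + 217t + 140 - 21t^3    [combine like terms]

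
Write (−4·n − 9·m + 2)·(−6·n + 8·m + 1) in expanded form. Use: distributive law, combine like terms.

24·n^2 + 22·m·n − 16·n − 72·m^2 + 7·m + 2

(−4·n − 9·m + 2)·(−6·n + 8·m + 1)
= 24·n^2 − 32·m·n − 4·n + 54·m·n − 72·m^2 − 9·m − 12·n + 16·m + 2    [distributive law]
= 24·n^2 + 22·m·n − 16·n − 72·m^2 + 7·m + 2    [combine like terms]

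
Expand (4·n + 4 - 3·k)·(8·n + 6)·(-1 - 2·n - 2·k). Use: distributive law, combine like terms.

-144·n² - 64·n³ - 16·k·n² - 104·n - 52·k·n - 24 - 30·k + 48·k²·n + 36·k²

(4·n + 4 - 3·k)·(8·n + 6)·(-1 - 2·n - 2·k)
= (32·n² + 24·n + 32·n + 24 - 24·k·n - 18·k)·(-1 - 2·n - 2·k)    [distributive law]
= (32·n² + 56·n + 24 - 24·k·n - 18·k)·(-1 - 2·n - 2·k)    [combine like terms]
= -32·n² - 64·n³ - 64·k·n² - 56·n - 112·n² - 112·k·n - 24 - 48·n - 48·k + 24·k·n + 48·k·n² + 48·k²·n + 18·k + 36·k·n + 36·k²    [distributive law]
= -144·n² - 64·n³ - 16·k·n² - 104·n - 52·k·n - 24 - 30·k + 48·k²·n + 36·k²    [combine like terms]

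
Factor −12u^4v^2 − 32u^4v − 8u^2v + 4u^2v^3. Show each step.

−12u^4v^2 − 32u^4v − 8u^2v + 4u^2v^3
= 4(−3u^4v^2 − 8u^4v − 2u^2v + u^2v^3)    [factor out 4]
= 4u^2v(−3u^2v − 8u^2 − 2 + v^2)    [factor out u^2v]

4u^2v(−3u^2v − 8u^2 − 2 + v^2)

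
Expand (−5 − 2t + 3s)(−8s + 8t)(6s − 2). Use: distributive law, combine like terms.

(−5 − 2t + 3s)(−8s + 8t)(6s − 2)
= (40s − 40t + 16st − 16t^2 − 24s^2 + 24st)(6s − 2)    [distributive law]
= (40s − 40t + 40st − 16t^2 − 24s^2)(6s − 2)    [combine like terms]
= 240s^2 − 80s − 240st + 80t + 240s^2t − 80st − 96st^2 + 32t^2 − 144s^3 + 48s^2    [distributive law]
= 288s^2 − 80s − 320st + 80t + 240s^2t − 96st^2 + 32t^2 − 144s^3    [combine like terms]

288s^2 − 80s − 320st + 80t + 240s^2t − 96st^2 + 32t^2 − 144s^3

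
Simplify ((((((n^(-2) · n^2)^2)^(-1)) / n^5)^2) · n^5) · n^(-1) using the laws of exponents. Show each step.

n^(-6)

((((((n^(-2) · n^2)^2)^(-1)) / n^5)^2) · n^5) · n^(-1)
= ((((((n^(-2) · n^2)^2)^(-1))^2) / ((n^5)^2)) · n^5) · n^(-1)    [power of a quotient]
= (((((n^(-2) · n^2)^2)^(-2)) / ((n^5)^2)) · n^5) · n^(-1)    [power of a power]
= ((((n^(-2) · n^2)^(-4)) / ((n^5)^2)) · n^5) · n^(-1)    [power of a power]
= (((((n^(-2))^(-4)) · ((n^2)^(-4))) / ((n^5)^2)) · n^5) · n^(-1)    [power of a product]
= (((n^8 · ((n^2)^(-4))) / ((n^5)^2)) · n^5) · n^(-1)    [power of a power]
= (((n^8 · n^(-8)) / ((n^5)^2)) · n^5) · n^(-1)    [power of a power]
= ((n^0 / ((n^5)^2)) · n^5) · n^(-1)    [product of powers]
= ((n^0 / n^10) · n^5) · n^(-1)    [power of a power]
= (n^(-10) · n^5) · n^(-1)    [quotient of powers]
= n^(-5) · n^(-1)    [product of powers]
= n^(-6)    [product of powers]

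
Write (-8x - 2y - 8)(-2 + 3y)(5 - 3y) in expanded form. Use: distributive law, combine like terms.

80x - 168xy + 72xy^2 - 148y + 30y^2 + 18y^3 + 80

(-8x - 2y - 8)(-2 + 3y)(5 - 3y)
= (16x - 24xy + 4y - 6y^2 + 16 - 24y)(5 - 3y)    [distributive law]
= (16x - 24xy - 20y - 6y^2 + 16)(5 - 3y)    [combine like terms]
= 80x - 48xy - 120xy + 72xy^2 - 100y + 60y^2 - 30y^2 + 18y^3 + 80 - 48y    [distributive law]
= 80x - 168xy + 72xy^2 - 148y + 30y^2 + 18y^3 + 80    [combine like terms]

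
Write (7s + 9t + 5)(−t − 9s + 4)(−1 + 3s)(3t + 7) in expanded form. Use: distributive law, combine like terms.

(7s + 9t + 5)(−t − 9s + 4)(−1 + 3s)(3t + 7)
= (−7st − 63s^2 + 28s − 9t^2 − 81st + 36t − 5t − 45s + 20)(−1 + 3s)(3t + 7)    [distributive law]
= (−88st − 63s^2 − 17s − 9t^2 + 31t + 20)(−1 + 3s)(3t + 7)    [combine like terms]
= (88st − 264s^2t + 63s^2 − 189s^3 + 17s − 51s^2 + 9t^2 − 27st^2 − 31t + 93st − 20 + 60s)(3t + 7)    [distributive law]
= (181st − 264s^2t + 12s^2 − 189s^3 + 77s + 9t^2 − 27st^2 − 31t − 20)(3t + 7)    [combine like terms]
= 543st^2 + 1267st − 792s^2t^2 − 1848s^2t + 36s^2t + 84s^2 − 567s^3t − 1323s^3 + 231st + 539s + 27t^3 + 63t^2 − 81st^3 − 189st^2 − 93t^2 − 217t − 60t − 140    [distributive law]
= 354st^2 + 1498st − 792s^2t^2 − 1812s^2t + 84s^2 − 567s^3t − 1323s^3 + 539s + 27t^3 − 30t^2 − 81st^3 − 277t − 140    [combine like terms]

354st^2 + 1498st − 792s^2t^2 − 1812s^2t + 84s^2 − 567s^3t − 1323s^3 + 539s + 27t^3 − 30t^2 − 81st^3 − 277t − 140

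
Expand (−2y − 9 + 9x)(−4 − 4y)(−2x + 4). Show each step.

−232xy + 176y − 16xy² + 32y² − 216x + 144 + 72x² + 72x²y

(−2y − 9 + 9x)(−4 − 4y)(−2x + 4)
= (8y + 8y² + 36 + 36y − 36x − 36xy)(−2x + 4)    [distributive law]
= (44y + 8y² + 36 − 36x − 36xy)(−2x + 4)    [combine like terms]
= −88xy + 176y − 16xy² + 32y² − 72x + 144 + 72x² − 144x + 72x²y − 144xy    [distributive law]
= −232xy + 176y − 16xy² + 32y² − 216x + 144 + 72x² + 72x²y    [combine like terms]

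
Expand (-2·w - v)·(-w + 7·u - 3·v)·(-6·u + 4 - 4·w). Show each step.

44·u·w² + 8·w² - 8·w³ + 84·u²·w - 56·u·w - 14·u·v·w + 28·v·w - 28·v·w² + 42·u²·v - 28·u·v - 18·u·v² + 12·v² - 12·v²·w

(-2·w - v)·(-w + 7·u - 3·v)·(-6·u + 4 - 4·w)
= (2·w² - 14·u·w + 6·v·w + v·w - 7·u·v + 3·v²)·(-6·u + 4 - 4·w)    [distributive law]
= (2·w² - 14·u·w + 7·v·w - 7·u·v + 3·v²)·(-6·u + 4 - 4·w)    [combine like terms]
= -12·u·w² + 8·w² - 8·w³ + 84·u²·w - 56·u·w + 56·u·w² - 42·u·v·w + 28·v·w - 28·v·w² + 42·u²·v - 28·u·v + 28·u·v·w - 18·u·v² + 12·v² - 12·v²·w    [distributive law]
= 44·u·w² + 8·w² - 8·w³ + 84·u²·w - 56·u·w - 14·u·v·w + 28·v·w - 28·v·w² + 42·u²·v - 28·u·v - 18·u·v² + 12·v² - 12·v²·w    [combine like terms]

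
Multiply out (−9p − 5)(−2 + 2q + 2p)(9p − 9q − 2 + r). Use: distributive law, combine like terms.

108p² − 126pq + 74p + 8pr + 162pq² − 18pqr − 162p³ − 18p²r − 70q − 20 + 10r + 90q² − 10qr

(−9p − 5)(−2 + 2q + 2p)(9p − 9q − 2 + r)
= (18p − 18pq − 18p² + 10 − 10q − 10p)(9p − 9q − 2 + r)    [distributive law]
= (8p − 18pq − 18p² + 10 − 10q)(9p − 9q − 2 + r)    [combine like terms]
= 72p² − 72pq − 16p + 8pr − 162p²q + 162pq² + 36pq − 18pqr − 162p³ + 162p²q + 36p² − 18p²r + 90p − 90q − 20 + 10r − 90pq + 90q² + 20q − 10qr    [distributive law]
= 108p² − 126pq + 74p + 8pr + 162pq² − 18pqr − 162p³ − 18p²r − 70q − 20 + 10r + 90q² − 10qr    [combine like terms]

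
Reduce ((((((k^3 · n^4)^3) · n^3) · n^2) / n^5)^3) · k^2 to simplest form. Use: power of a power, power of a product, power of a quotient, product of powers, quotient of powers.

((((((k^3 · n^4)^3) · n^3) · n^2) / n^5)^3) · k^2
= ((((((k^3 · n^4)^3) · n^3) · n^2)^3) / ((n^5)^3)) · k^2    [power of a quotient]
= ((((((k^3 · n^4)^3) · n^3)^3) · ((n^2)^3)) / ((n^5)^3)) · k^2    [power of a product]
= ((((((k^3 · n^4)^3)^3) · ((n^3)^3)) · ((n^2)^3)) / ((n^5)^3)) · k^2    [power of a product]
= (((((k^3 · n^4)^9) · ((n^3)^3)) · ((n^2)^3)) / ((n^5)^3)) · k^2    [power of a power]
= ((((((k^3)^9) · ((n^4)^9)) · ((n^3)^3)) · ((n^2)^3)) / ((n^5)^3)) · k^2    [power of a product]
= ((((k^27 · ((n^4)^9)) · ((n^3)^3)) · ((n^2)^3)) / ((n^5)^3)) · k^2    [power of a power]
= ((((k^27 · n^36) · ((n^3)^3)) · ((n^2)^3)) / ((n^5)^3)) · k^2    [power of a power]
= ((((k^27 · n^36) · n^9) · ((n^2)^3)) / ((n^5)^3)) · k^2    [power of a power]
= ((((k^27 · n^36) · n^9) · n^6) / ((n^5)^3)) · k^2    [power of a power]
= ((((k^27 · n^36) · n^9) · n^6) / n^15) · k^2    [power of a power]
= k^29n^36    [quotient of powers; product of powers]

k^29n^36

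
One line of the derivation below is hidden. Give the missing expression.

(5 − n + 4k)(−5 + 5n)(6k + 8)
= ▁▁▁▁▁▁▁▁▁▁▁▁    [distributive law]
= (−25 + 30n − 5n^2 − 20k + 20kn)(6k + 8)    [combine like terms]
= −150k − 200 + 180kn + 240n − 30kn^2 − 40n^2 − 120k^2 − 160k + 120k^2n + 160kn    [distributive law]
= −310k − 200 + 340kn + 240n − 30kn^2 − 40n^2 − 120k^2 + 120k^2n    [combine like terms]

Applying distributive law to the line above:

(−25 + 25n + 5n − 5n^2 − 20k + 20kn)(6k + 8)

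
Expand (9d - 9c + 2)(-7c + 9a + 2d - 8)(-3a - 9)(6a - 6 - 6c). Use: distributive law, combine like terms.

(9d - 9c + 2)(-7c + 9a + 2d - 8)(-3a - 9)(6a - 6 - 6c)
= (-63cd + 81ad + 18d^2 - 72d + 63c^2 - 81ac - 18cd + 72c - 14c + 18a + 4d - 16)(-3a - 9)(6a - 6 - 6c)    [distributive law]
= (-81cd + 81ad + 18d^2 - 68d + 63c^2 - 81ac + 58c + 18a - 16)(-3a - 9)(6a - 6 - 6c)    [combine like terms]
= (243acd + 729cd - 243a^2d - 729ad - 54ad^2 - 162d^2 + 204ad + 612d - 189ac^2 - 567c^2 + 243a^2c + 729ac - 174ac - 522c - 54a^2 - 162a + 48a + 144)(6a - 6 - 6c)    [distributive law]
= (243acd + 729cd - 243a^2d - 525ad - 54ad^2 - 162d^2 + 612d - 189ac^2 - 567c^2 + 243a^2c + 555ac - 522c - 54a^2 - 114a + 144)(6a - 6 - 6c)    [combine like terms]
= 1458a^2cd - 1458acd - 1458ac^2d + 4374acd - 4374cd - 4374c^2d - 1458a^3d + 1458a^2d + 1458a^2cd - 3150a^2d + 3150ad + 3150acd - 324a^2d^2 + 324ad^2 + 324acd^2 - 972ad^2 + 972d^2 + 972cd^2 + 3672ad - 3672d - 3672cd - 1134a^2c^2 + 1134ac^2 + 1134ac^3 - 3402ac^2 + 3402c^2 + 3402c^3 + 1458a^3c - 1458a^2c - 1458a^2c^2 + 3330a^2c - 3330ac - 3330ac^2 - 3132ac + 3132c + 3132c^2 - 324a^3 + 324a^2 + 324a^2c - 684a^2 + 684a + 684ac + 864a - 864 - 864c    [distributive law]
= 2916a^2cd + 6066acd - 1458ac^2d - 8046cd - 4374c^2d - 1458a^3d - 1692a^2d + 6822ad - 324a^2d^2 - 648ad^2 + 324acd^2 + 972d^2 + 972cd^2 - 3672d - 2592a^2c^2 - 5598ac^2 + 1134ac^3 + 6534c^2 + 3402c^3 + 1458a^3c + 2196a^2c - 5778ac + 2268c - 324a^3 - 360a^2 + 1548a - 864    [combine like terms]

2916a^2cd + 6066acd - 1458ac^2d - 8046cd - 4374c^2d - 1458a^3d - 1692a^2d + 6822ad - 324a^2d^2 - 648ad^2 + 324acd^2 + 972d^2 + 972cd^2 - 3672d - 2592a^2c^2 - 5598ac^2 + 1134ac^3 + 6534c^2 + 3402c^3 + 1458a^3c + 2196a^2c - 5778ac + 2268c - 324a^3 - 360a^2 + 1548a - 864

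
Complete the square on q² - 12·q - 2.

q² - 12·q - 2
= q² - 12·q + 36 - 36 - 2    [add and subtract 36]
= (q - 6)² - 36 - 2    [perfect-square identity]
= (q - 6)² - 38    [combine constants]

(q - 6)² - 38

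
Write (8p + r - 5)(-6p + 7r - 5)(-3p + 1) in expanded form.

(8p + r - 5)(-6p + 7r - 5)(-3p + 1)
= (-48p^2 + 56pr - 40p - 6pr + 7r^2 - 5r + 30p - 35r + 25)(-3p + 1)    [distributive law]
= (-48p^2 + 50pr - 10p + 7r^2 - 40r + 25)(-3p + 1)    [combine like terms]
= 144p^3 - 48p^2 - 150p^2r + 50pr + 30p^2 - 10p - 21pr^2 + 7r^2 + 120pr - 40r - 75p + 25    [distributive law]
= 144p^3 - 18p^2 - 150p^2r + 170pr - 85p - 21pr^2 + 7r^2 - 40r + 25    [combine like terms]

144p^3 - 18p^2 - 150p^2r + 170pr - 85p - 21pr^2 + 7r^2 - 40r + 25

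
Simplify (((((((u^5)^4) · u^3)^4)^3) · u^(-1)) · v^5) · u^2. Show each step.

(((((((u^5)^4) · u^3)^4)^3) · u^(-1)) · v^5) · u^2
= ((((((u^5)^4) · u^3)^12) · u^(-1)) · v^5) · u^2    [power of a power]
= ((((((u^5)^4)^12) · ((u^3)^12)) · u^(-1)) · v^5) · u^2    [power of a product]
= (((((u^5)^48) · ((u^3)^12)) · u^(-1)) · v^5) · u^2    [power of a power]
= (((u^240 · ((u^3)^12)) · u^(-1)) · v^5) · u^2    [power of a power]
= (((u^240 · u^36) · u^(-1)) · v^5) · u^2    [power of a power]
= ((u^276 · u^(-1)) · v^5) · u^2    [product of powers]
= (u^275 · v^5) · u^2    [product of powers]
= u^277v^5    [product of powers]

u^277v^5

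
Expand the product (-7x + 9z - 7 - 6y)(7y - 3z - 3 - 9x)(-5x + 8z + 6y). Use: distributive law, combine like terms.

353x^2y - 725xyz + 240xy^2 + 804x^2z - 345xz^2 - 420x^2 + 702xz + 659xy - 315x^3 + 486yz^2 + 150y^2z - 216z^3 - 48z^2 - 284yz - 186y^2 - 105x + 168z + 126y - 252y^3

(-7x + 9z - 7 - 6y)(7y - 3z - 3 - 9x)(-5x + 8z + 6y)
= (-49xy + 21xz + 21x + 63x^2 + 63yz - 27z^2 - 27z - 81xz - 49y + 21z + 21 + 63x - 42y^2 + 18yz + 18y + 54xy)(-5x + 8z + 6y)    [distributive law]
= (5xy - 60xz + 84x + 63x^2 + 81yz - 27z^2 - 6z - 31y + 21 - 42y^2)(-5x + 8z + 6y)    [combine like terms]
= -25x^2y + 40xyz + 30xy^2 + 300x^2z - 480xz^2 - 360xyz - 420x^2 + 672xz + 504xy - 315x^3 + 504x^2z + 378x^2y - 405xyz + 648yz^2 + 486y^2z + 135xz^2 - 216z^3 - 162yz^2 + 30xz - 48z^2 - 36yz + 155xy - 248yz - 186y^2 - 105x + 168z + 126y + 210xy^2 - 336y^2z - 252y^3    [distributive law]
= 353x^2y - 725xyz + 240xy^2 + 804x^2z - 345xz^2 - 420x^2 + 702xz + 659xy - 315x^3 + 486yz^2 + 150y^2z - 216z^3 - 48z^2 - 284yz - 186y^2 - 105x + 168z + 126y - 252y^3    [combine like terms]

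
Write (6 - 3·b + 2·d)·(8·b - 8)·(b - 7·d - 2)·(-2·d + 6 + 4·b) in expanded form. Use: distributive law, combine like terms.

-1344·b^2·d - 48·b^2 + 336·b^3 + 880·b·d^2 - 1456·b·d - 768·b - 64·d^2 + 2016·d + 576 + 784·b^3·d - 96·b^4 - 816·b^2·d^2 + 224·b·d^3 - 224·d^3

(6 - 3·b + 2·d)·(8·b - 8)·(b - 7·d - 2)·(-2·d + 6 + 4·b)
= (48·b - 48 - 24·b^2 + 24·b + 16·b·d - 16·d)·(b - 7·d - 2)·(-2·d + 6 + 4·b)    [distributive law]
= (72·b - 48 - 24·b^2 + 16·b·d - 16·d)·(b - 7·d - 2)·(-2·d + 6 + 4·b)    [combine like terms]
= (72·b^2 - 504·b·d - 144·b - 48·b + 336·d + 96 - 24·b^3 + 168·b^2·d + 48·b^2 + 16·b^2·d - 112·b·d^2 - 32·b·d - 16·b·d + 112·d^2 + 32·d)·(-2·d + 6 + 4·b)    [distributive law]
= (120·b^2 - 552·b·d - 192·b + 368·d + 96 - 24·b^3 + 184·b^2·d - 112·b·d^2 + 112·d^2)·(-2·d + 6 + 4·b)    [combine like terms]
= -240·b^2·d + 720·b^2 + 480·b^3 + 1104·b·d^2 - 3312·b·d - 2208·b^2·d + 384·b·d - 1152·b - 768·b^2 - 736·d^2 + 2208·d + 1472·b·d - 192·d + 576 + 384·b + 48·b^3·d - 144·b^3 - 96·b^4 - 368·b^2·d^2 + 1104·b^2·d + 736·b^3·d + 224·b·d^3 - 672·b·d^2 - 448·b^2·d^2 - 224·d^3 + 672·d^2 + 448·b·d^2    [distributive law]
= -1344·b^2·d - 48·b^2 + 336·b^3 + 880·b·d^2 - 1456·b·d - 768·b - 64·d^2 + 2016·d + 576 + 784·b^3·d - 96·b^4 - 816·b^2·d^2 + 224·b·d^3 - 224·d^3    [combine like terms]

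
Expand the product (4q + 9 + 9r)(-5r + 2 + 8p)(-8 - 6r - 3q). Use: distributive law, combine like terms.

(4q + 9 + 9r)(-5r + 2 + 8p)(-8 - 6r - 3q)
= (-20qr + 8q + 32pq - 45r + 18 + 72p - 45r² + 18r + 72pr)(-8 - 6r - 3q)    [distributive law]
= (-20qr + 8q + 32pq - 27r + 18 + 72p - 45r² + 72pr)(-8 - 6r - 3q)    [combine like terms]
= 160qr + 120qr² + 60q²r - 64q - 48qr - 24q² - 256pq - 192pqr - 96pq² + 216r + 162r² + 81qr - 144 - 108r - 54q - 576p - 432pr - 216pq + 360r² + 270r³ + 135qr² - 576pr - 432pr² - 216pqr    [distributive law]
= 193qr + 255qr² + 60q²r - 118q - 24q² - 472pq - 408pqr - 96pq² + 108r + 522r² - 144 - 576p - 1008pr + 270r³ - 432pr²    [combine like terms]

193qr + 255qr² + 60q²r - 118q - 24q² - 472pq - 408pqr - 96pq² + 108r + 522r² - 144 - 576p - 1008pr + 270r³ - 432pr²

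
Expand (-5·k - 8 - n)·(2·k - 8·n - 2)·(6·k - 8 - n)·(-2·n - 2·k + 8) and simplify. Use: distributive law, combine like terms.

(-5·k - 8 - n)·(2·k - 8·n - 2)·(6·k - 8 - n)·(-2·n - 2·k + 8)
= (-10·k^2 + 40·k·n + 10·k - 16·k + 64·n + 16 - 2·k·n + 8·n^2 + 2·n)·(6·k - 8 - n)·(-2·n - 2·k + 8)    [distributive law]
= (-10·k^2 + 38·k·n - 6·k + 66·n + 16 + 8·n^2)·(6·k - 8 - n)·(-2·n - 2·k + 8)    [combine like terms]
= (-60·k^3 + 80·k^2 + 10·k^2·n + 228·k^2·n - 304·k·n - 38·k·n^2 - 36·k^2 + 48·k + 6·k·n + 396·k·n - 528·n - 66·n^2 + 96·k - 128 - 16·n + 48·k·n^2 - 64·n^2 - 8·n^3)·(-2·n - 2·k + 8)    [distributive law]
= (-60·k^3 + 44·k^2 + 238·k^2·n + 98·k·n + 10·k·n^2 + 144·k - 544·n - 130·n^2 - 128 - 8·n^3)·(-2·n - 2·k + 8)    [combine like terms]
= 120·k^3·n + 120·k^4 - 480·k^3 - 88·k^2·n - 88·k^3 + 352·k^2 - 476·k^2·n^2 - 476·k^3·n + 1904·k^2·n - 196·k·n^2 - 196·k^2·n + 784·k·n - 20·k·n^3 - 20·k^2·n^2 + 80·k·n^2 - 288·k·n - 288·k^2 + 1152·k + 1088·n^2 + 1088·k·n - 4352·n + 260·n^3 + 260·k·n^2 - 1040·n^2 + 256·n + 256·k - 1024 + 16·n^4 + 16·k·n^3 - 64·n^3    [distributive law]
= -356·k^3·n + 120·k^4 - 568·k^3 + 1620·k^2·n + 64·k^2 - 496·k^2·n^2 + 144·k·n^2 + 1584·k·n - 4·k·n^3 + 1408·k + 48·n^2 - 4096·n + 196·n^3 - 1024 + 16·n^4    [combine like terms]

-356·k^3·n + 120·k^4 - 568·k^3 + 1620·k^2·n + 64·k^2 - 496·k^2·n^2 + 144·k·n^2 + 1584·k·n - 4·k·n^3 + 1408·k + 48·n^2 - 4096·n + 196·n^3 - 1024 + 16·n^4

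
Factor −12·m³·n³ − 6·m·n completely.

6·m·n(−2·m²·n² − 1)

−12·m³·n³ − 6·m·n
= 6(−2·m³·n³ − m·n)    [factor out 6]
= 6·m·n(−2·m²·n² − 1)    [factor out m·n]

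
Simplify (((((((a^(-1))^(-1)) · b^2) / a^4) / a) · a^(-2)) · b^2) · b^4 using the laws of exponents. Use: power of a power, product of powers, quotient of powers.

(((((((a^(-1))^(-1)) · b^2) / a^4) / a) · a^(-2)) · b^2) · b^4
= (((((a · b^2) / a^4) / a) · a^(-2)) · b^2) · b^4    [power of a power]
= a^(-6)b^8    [quotient of powers; product of powers]

a^(-6)b^8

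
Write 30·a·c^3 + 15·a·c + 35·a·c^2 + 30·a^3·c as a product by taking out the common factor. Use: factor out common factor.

5·a·c(6·c^2 + 3 + 7·c + 6·a^2)

30·a·c^3 + 15·a·c + 35·a·c^2 + 30·a^3·c
= 5(6·a·c^3 + 3·a·c + 7·a·c^2 + 6·a^3·c)    [factor out 5]
= 5·a·c(6·c^2 + 3 + 7·c + 6·a^2)    [factor out a·c]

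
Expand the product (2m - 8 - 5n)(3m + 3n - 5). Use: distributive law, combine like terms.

(2m - 8 - 5n)(3m + 3n - 5)
= 6m² + 6mn - 10m - 24m - 24n + 40 - 15mn - 15n² + 25n    [distributive law]
= 6m² - 9mn - 34m + n + 40 - 15n²    [combine like terms]

6m² - 9mn - 34m + n + 40 - 15n²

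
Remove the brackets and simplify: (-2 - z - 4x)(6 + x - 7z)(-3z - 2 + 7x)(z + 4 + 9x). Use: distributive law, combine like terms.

(-2 - z - 4x)(6 + x - 7z)(-3z - 2 + 7x)(z + 4 + 9x)
= (-12 - 2x + 14z - 6z - xz + 7z² - 24x - 4x² + 28xz)(-3z - 2 + 7x)(z + 4 + 9x)    [distributive law]
= (-12 - 26x + 8z + 27xz + 7z² - 4x²)(-3z - 2 + 7x)(z + 4 + 9x)    [combine like terms]
= (36z + 24 - 84x + 78xz + 52x - 182x² - 24z² - 16z + 56xz - 81xz² - 54xz + 189x²z - 21z³ - 14z² + 49xz² + 12x²z + 8x² - 28x³)(z + 4 + 9x)    [distributive law]
= (20z + 24 - 32x + 80xz - 174x² - 38z² - 32xz² + 201x²z - 21z³ - 28x³)(z + 4 + 9x)    [combine like terms]
= 20z² + 80z + 180xz + 24z + 96 + 216x - 32xz - 128x - 288x² + 80xz² + 320xz + 720x²z - 174x²z - 696x² - 1566x³ - 38z³ - 152z² - 342xz² - 32xz³ - 128xz² - 288x²z² + 201x²z² + 804x²z + 1809x³z - 21z⁴ - 84z³ - 189xz³ - 28x³z - 112x³ - 252x⁴    [distributive law]
= -132z² + 104z + 468xz + 96 + 88x - 984x² - 390xz² + 1350x²z - 1678x³ - 122z³ - 221xz³ - 87x²z² + 1781x³z - 21z⁴ - 252x⁴    [combine like terms]

-132z² + 104z + 468xz + 96 + 88x - 984x² - 390xz² + 1350x²z - 1678x³ - 122z³ - 221xz³ - 87x²z² + 1781x³z - 21z⁴ - 252x⁴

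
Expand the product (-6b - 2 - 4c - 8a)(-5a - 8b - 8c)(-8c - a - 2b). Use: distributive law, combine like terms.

(-6b - 2 - 4c - 8a)(-5a - 8b - 8c)(-8c - a - 2b)
= (30ab + 48b^2 + 48bc + 10a + 16b + 16c + 20ac + 32bc + 32c^2 + 40a^2 + 64ab + 64ac)(-8c - a - 2b)    [distributive law]
= (94ab + 48b^2 + 80bc + 10a + 16b + 16c + 84ac + 32c^2 + 40a^2)(-8c - a - 2b)    [combine like terms]
= -752abc - 94a^2b - 188ab^2 - 384b^2c - 48ab^2 - 96b^3 - 640bc^2 - 80abc - 160b^2c - 80ac - 10a^2 - 20ab - 128bc - 16ab - 32b^2 - 128c^2 - 16ac - 32bc - 672ac^2 - 84a^2c - 168abc - 256c^3 - 32ac^2 - 64bc^2 - 320a^2c - 40a^3 - 80a^2b    [distributive law]
= -1000abc - 174a^2b - 236ab^2 - 544b^2c - 96b^3 - 704bc^2 - 96ac - 10a^2 - 36ab - 160bc - 32b^2 - 128c^2 - 704ac^2 - 404a^2c - 256c^3 - 40a^3    [combine like terms]

-1000abc - 174a^2b - 236ab^2 - 544b^2c - 96b^3 - 704bc^2 - 96ac - 10a^2 - 36ab - 160bc - 32b^2 - 128c^2 - 704ac^2 - 404a^2c - 256c^3 - 40a^3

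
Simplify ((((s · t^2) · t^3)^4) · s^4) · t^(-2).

s^8t^18

((((s · t^2) · t^3)^4) · s^4) · t^(-2)
= ((((s · t^2)^4) · ((t^3)^4)) · s^4) · t^(-2)    [power of a product]
= ((((s^4) · ((t^2)^4)) · ((t^3)^4)) · s^4) · t^(-2)    [power of a product]
= (((s^4 · t^8) · ((t^3)^4)) · s^4) · t^(-2)    [power of a power]
= (((s^4 · t^8) · t^12) · s^4) · t^(-2)    [power of a power]
= s^8t^18    [product of powers]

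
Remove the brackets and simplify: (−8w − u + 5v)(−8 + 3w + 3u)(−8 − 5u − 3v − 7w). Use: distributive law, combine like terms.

(−8w − u + 5v)(−8 + 3w + 3u)(−8 − 5u − 3v − 7w)
= (64w − 24w² − 24uw + 8u − 3uw − 3u² − 40v + 15vw + 15uv)(−8 − 5u − 3v − 7w)    [distributive law]
= (64w − 24w² − 27uw + 8u − 3u² − 40v + 15vw + 15uv)(−8 − 5u − 3v − 7w)    [combine like terms]
= −512w − 320uw − 192vw − 448w² + 192w² + 120uw² + 72vw² + 168w³ + 216uw + 135u²w + 81uvw + 189uw² − 64u − 40u² − 24uv − 56uw + 24u² + 15u³ + 9u²v + 21u²w + 320v + 200uv + 120v² + 280vw − 120vw − 75uvw − 45v²w − 105vw² − 120uv − 75u²v − 45uv² − 105uvw    [distributive law]
= −512w − 160uw − 32vw − 256w² + 309uw² − 33vw² + 168w³ + 156u²w − 99uvw − 64u − 16u² + 56uv + 15u³ − 66u²v + 320v + 120v² − 45v²w − 45uv²    [combine like terms]

−512w − 160uw − 32vw − 256w² + 309uw² − 33vw² + 168w³ + 156u²w − 99uvw − 64u − 16u² + 56uv + 15u³ − 66u²v + 320v + 120v² − 45v²w − 45uv²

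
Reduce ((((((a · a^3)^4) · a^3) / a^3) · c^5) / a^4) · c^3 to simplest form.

((((((a · a^3)^4) · a^3) / a^3) · c^5) / a^4) · c^3
= ((((((a^4) · ((a^3)^4)) · a^3) / a^3) · c^5) / a^4) · c^3    [power of a product]
= (((((a^4 · a^12) · a^3) / a^3) · c^5) / a^4) · c^3    [power of a power]
= ((((a^16 · a^3) / a^3) · c^5) / a^4) · c^3    [product of powers]
= (((a^19 / a^3) · c^5) / a^4) · c^3    [product of powers]
= ((a^16 · c^5) / a^4) · c^3    [quotient of powers]
= a^12·c^8    [quotient of powers; product of powers]

a^12·c^8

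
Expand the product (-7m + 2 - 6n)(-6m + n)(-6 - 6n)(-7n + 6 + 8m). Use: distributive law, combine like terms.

-564m^2n - 936m^2 - 2016m^3 + 372m^2n^2 - 2016m^3n - 138mn^2 - 1212mn + 1506mn^3 + 432m + 228n^2 - 72n + 48n^3 - 252n^4

(-7m + 2 - 6n)(-6m + n)(-6 - 6n)(-7n + 6 + 8m)
= (42m^2 - 7mn - 12m + 2n + 36mn - 6n^2)(-6 - 6n)(-7n + 6 + 8m)    [distributive law]
= (42m^2 + 29mn - 12m + 2n - 6n^2)(-6 - 6n)(-7n + 6 + 8m)    [combine like terms]
= (-252m^2 - 252m^2n - 174mn - 174mn^2 + 72m + 72mn - 12n - 12n^2 + 36n^2 + 36n^3)(-7n + 6 + 8m)    [distributive law]
= (-252m^2 - 252m^2n - 102mn - 174mn^2 + 72m - 12n + 24n^2 + 36n^3)(-7n + 6 + 8m)    [combine like terms]
= 1764m^2n - 1512m^2 - 2016m^3 + 1764m^2n^2 - 1512m^2n - 2016m^3n + 714mn^2 - 612mn - 816m^2n + 1218mn^3 - 1044mn^2 - 1392m^2n^2 - 504mn + 432m + 576m^2 + 84n^2 - 72n - 96mn - 168n^3 + 144n^2 + 192mn^2 - 252n^4 + 216n^3 + 288mn^3    [distributive law]
= -564m^2n - 936m^2 - 2016m^3 + 372m^2n^2 - 2016m^3n - 138mn^2 - 1212mn + 1506mn^3 + 432m + 228n^2 - 72n + 48n^3 - 252n^4    [combine like terms]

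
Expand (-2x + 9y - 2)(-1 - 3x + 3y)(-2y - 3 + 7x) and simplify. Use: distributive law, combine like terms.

-22xy - 10x + 38x^2 - 243x^2y + 42x^3 + 255xy^2 - 51y^2 + 41y - 54y^3 - 6

(-2x + 9y - 2)(-1 - 3x + 3y)(-2y - 3 + 7x)
= (2x + 6x^2 - 6xy - 9y - 27xy + 27y^2 + 2 + 6x - 6y)(-2y - 3 + 7x)    [distributive law]
= (8x + 6x^2 - 33xy - 15y + 27y^2 + 2)(-2y - 3 + 7x)    [combine like terms]
= -16xy - 24x + 56x^2 - 12x^2y - 18x^2 + 42x^3 + 66xy^2 + 99xy - 231x^2y + 30y^2 + 45y - 105xy - 54y^3 - 81y^2 + 189xy^2 - 4y - 6 + 14x    [distributive law]
= -22xy - 10x + 38x^2 - 243x^2y + 42x^3 + 255xy^2 - 51y^2 + 41y - 54y^3 - 6    [combine like terms]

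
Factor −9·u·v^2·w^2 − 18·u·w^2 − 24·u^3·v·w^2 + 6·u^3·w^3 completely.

3·u·w^2(−3·v^2 − 6 − 8·u^2·v + 2·u^2·w)

−9·u·v^2·w^2 − 18·u·w^2 − 24·u^3·v·w^2 + 6·u^3·w^3
= 3(−3·u·v^2·w^2 − 6·u·w^2 − 8·u^3·v·w^2 + 2·u^3·w^3)    [factor out 3]
= 3·u·w^2(−3·v^2 − 6 − 8·u^2·v + 2·u^2·w)    [factor out u·w^2]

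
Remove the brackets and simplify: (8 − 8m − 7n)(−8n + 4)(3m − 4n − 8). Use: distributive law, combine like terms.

−660mn − 80n^2 + 608n + 352m − 256 + 192m^2n − 88mn^2 − 96m^2 − 224n^3

(8 − 8m − 7n)(−8n + 4)(3m − 4n − 8)
= (−64n + 32 + 64mn − 32m + 56n^2 − 28n)(3m − 4n − 8)    [distributive law]
= (−92n + 32 + 64mn − 32m + 56n^2)(3m − 4n − 8)    [combine like terms]
= −276mn + 368n^2 + 736n + 96m − 128n − 256 + 192m^2n − 256mn^2 − 512mn − 96m^2 + 128mn + 256m + 168mn^2 − 224n^3 − 448n^2    [distributive law]
= −660mn − 80n^2 + 608n + 352m − 256 + 192m^2n − 88mn^2 − 96m^2 − 224n^3    [combine like terms]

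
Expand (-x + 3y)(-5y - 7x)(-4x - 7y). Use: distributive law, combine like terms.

15x^2y + 172xy^2 - 28x^3 + 105y^3

(-x + 3y)(-5y - 7x)(-4x - 7y)
= (5xy + 7x^2 - 15y^2 - 21xy)(-4x - 7y)    [distributive law]
= (-16xy + 7x^2 - 15y^2)(-4x - 7y)    [combine like terms]
= 64x^2y + 112xy^2 - 28x^3 - 49x^2y + 60xy^2 + 105y^3    [distributive law]
= 15x^2y + 172xy^2 - 28x^3 + 105y^3    [combine like terms]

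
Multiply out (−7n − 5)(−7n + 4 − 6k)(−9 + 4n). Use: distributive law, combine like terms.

(−7n − 5)(−7n + 4 − 6k)(−9 + 4n)
= (49n^2 − 28n + 42kn + 35n − 20 + 30k)(−9 + 4n)    [distributive law]
= (49n^2 + 7n + 42kn − 20 + 30k)(−9 + 4n)    [combine like terms]
= −441n^2 + 196n^3 − 63n + 28n^2 − 378kn + 168kn^2 + 180 − 80n − 270k + 120kn    [distributive law]
= −413n^2 + 196n^3 − 143n − 258kn + 168kn^2 + 180 − 270k    [combine like terms]

−413n^2 + 196n^3 − 143n − 258kn + 168kn^2 + 180 − 270k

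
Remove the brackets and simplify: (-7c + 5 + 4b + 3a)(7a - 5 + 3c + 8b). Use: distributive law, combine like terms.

-40ac + 50c - 21c^2 - 44bc + 20a - 25 + 20b + 52ab + 32b^2 + 21a^2

(-7c + 5 + 4b + 3a)(7a - 5 + 3c + 8b)
= -49ac + 35c - 21c^2 - 56bc + 35a - 25 + 15c + 40b + 28ab - 20b + 12bc + 32b^2 + 21a^2 - 15a + 9ac + 24ab    [distributive law]
= -40ac + 50c - 21c^2 - 44bc + 20a - 25 + 20b + 52ab + 32b^2 + 21a^2    [combine like terms]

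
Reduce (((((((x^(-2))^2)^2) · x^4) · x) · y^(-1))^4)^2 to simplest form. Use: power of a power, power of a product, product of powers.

x^(-24)y^(-8)

(((((((x^(-2))^2)^2) · x^4) · x) · y^(-1))^4)^2
= ((((((x^(-2))^2)^2) · x^4) · x) · y^(-1))^8    [power of a power]
= ((((((x^(-2))^2)^2) · x^4) · x)^8) · ((y^(-1))^8)    [power of a product]
= ((((((x^(-2))^2)^2) · x^4)^8) · (x^8)) · ((y^(-1))^8)    [power of a product]
= ((((((x^(-2))^2)^2)^8) · ((x^4)^8)) · (x^8)) · ((y^(-1))^8)    [power of a product]
= (((((x^(-2))^2)^16) · ((x^4)^8)) · (x^8)) · ((y^(-1))^8)    [power of a power]
= ((((x^(-2))^32) · ((x^4)^8)) · (x^8)) · ((y^(-1))^8)    [power of a power]
= ((x^(-64) · ((x^4)^8)) · (x^8)) · ((y^(-1))^8)    [power of a power]
= ((x^(-64) · x^32) · (x^8)) · ((y^(-1))^8)    [power of a power]
= (x^(-32) · (x^8)) · ((y^(-1))^8)    [product of powers]
= x^(-24) · ((y^(-1))^8)    [product of powers]
= x^(-24) · y^(-8)    [power of a power]
= x^(-24)y^(-8)    [rearrange]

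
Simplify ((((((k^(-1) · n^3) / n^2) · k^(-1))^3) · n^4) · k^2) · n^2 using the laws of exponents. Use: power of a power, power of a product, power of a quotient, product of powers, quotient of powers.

k^(-4)·n^9

((((((k^(-1) · n^3) / n^2) · k^(-1))^3) · n^4) · k^2) · n^2
= ((((((k^(-1) · n^3) / n^2)^3) · ((k^(-1))^3)) · n^4) · k^2) · n^2    [power of a product]
= ((((((k^(-1) · n^3)^3) / ((n^2)^3)) · ((k^(-1))^3)) · n^4) · k^2) · n^2    [power of a quotient]
= (((((((k^(-1))^3) · ((n^3)^3)) / ((n^2)^3)) · ((k^(-1))^3)) · n^4) · k^2) · n^2    [power of a product]
= (((((k^(-3) · ((n^3)^3)) / ((n^2)^3)) · ((k^(-1))^3)) · n^4) · k^2) · n^2    [power of a power]
= (((((k^(-3) · n^9) / ((n^2)^3)) · ((k^(-1))^3)) · n^4) · k^2) · n^2    [power of a power]
= (((((k^(-3) · n^9) / n^6) · ((k^(-1))^3)) · n^4) · k^2) · n^2    [power of a power]
= (((((k^(-3) · n^9) / n^6) · k^(-3)) · n^4) · k^2) · n^2    [power of a power]
= k^(-4)·n^9    [quotient of powers; product of powers]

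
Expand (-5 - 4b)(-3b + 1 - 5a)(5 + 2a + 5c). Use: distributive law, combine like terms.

(-5 - 4b)(-3b + 1 - 5a)(5 + 2a + 5c)
= (15b - 5 + 25a + 12b^2 - 4b + 20ab)(5 + 2a + 5c)    [distributive law]
= (11b - 5 + 25a + 12b^2 + 20ab)(5 + 2a + 5c)    [combine like terms]
= 55b + 22ab + 55bc - 25 - 10a - 25c + 125a + 50a^2 + 125ac + 60b^2 + 24ab^2 + 60b^2c + 100ab + 40a^2b + 100abc    [distributive law]
= 55b + 122ab + 55bc - 25 + 115a - 25c + 50a^2 + 125ac + 60b^2 + 24ab^2 + 60b^2c + 40a^2b + 100abc    [combine like terms]

55b + 122ab + 55bc - 25 + 115a - 25c + 50a^2 + 125ac + 60b^2 + 24ab^2 + 60b^2c + 40a^2b + 100abc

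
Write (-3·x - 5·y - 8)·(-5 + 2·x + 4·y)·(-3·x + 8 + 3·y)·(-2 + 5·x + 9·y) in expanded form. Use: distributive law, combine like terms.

-550·x^2 - 261·x^3 - 1291·x^2·y + 1856·x - 516·x·y - 2315·x·y^2 + 90·x^4 + 402·x^3·y + 402·x^2·y^2 - 354·x·y^3 + 2752·y + 938·y^2 - 1509·y^3 - 540·y^4 - 640

(-3·x - 5·y - 8)·(-5 + 2·x + 4·y)·(-3·x + 8 + 3·y)·(-2 + 5·x + 9·y)
= (15·x - 6·x^2 - 12·x·y + 25·y - 10·x·y - 20·y^2 + 40 - 16·x - 32·y)·(-3·x + 8 + 3·y)·(-2 + 5·x + 9·y)    [distributive law]
= (-x - 6·x^2 - 22·x·y - 7·y - 20·y^2 + 40)·(-3·x + 8 + 3·y)·(-2 + 5·x + 9·y)    [combine like terms]
= (3·x^2 - 8·x - 3·x·y + 18·x^3 - 48·x^2 - 18·x^2·y + 66·x^2·y - 176·x·y - 66·x·y^2 + 21·x·y - 56·y - 21·y^2 + 60·x·y^2 - 160·y^2 - 60·y^3 - 120·x + 320 + 120·y)·(-2 + 5·x + 9·y)    [distributive law]
= (-45·x^2 - 128·x - 158·x·y + 18·x^3 + 48·x^2·y - 6·x·y^2 + 64·y - 181·y^2 - 60·y^3 + 320)·(-2 + 5·x + 9·y)    [combine like terms]
= 90·x^2 - 225·x^3 - 405·x^2·y + 256·x - 640·x^2 - 1152·x·y + 316·x·y - 790·x^2·y - 1422·x·y^2 - 36·x^3 + 90·x^4 + 162·x^3·y - 96·x^2·y + 240·x^3·y + 432·x^2·y^2 + 12·x·y^2 - 30·x^2·y^2 - 54·x·y^3 - 128·y + 320·x·y + 576·y^2 + 362·y^2 - 905·x·y^2 - 1629·y^3 + 120·y^3 - 300·x·y^3 - 540·y^4 - 640 + 1600·x + 2880·y    [distributive law]
= -550·x^2 - 261·x^3 - 1291·x^2·y + 1856·x - 516·x·y - 2315·x·y^2 + 90·x^4 + 402·x^3·y + 402·x^2·y^2 - 354·x·y^3 + 2752·y + 938·y^2 - 1509·y^3 - 540·y^4 - 640    [combine like terms]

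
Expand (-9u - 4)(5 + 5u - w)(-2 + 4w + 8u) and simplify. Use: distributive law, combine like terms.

(-9u - 4)(5 + 5u - w)(-2 + 4w + 8u)
= (-45u - 45u^2 + 9uw - 20 - 20u + 4w)(-2 + 4w + 8u)    [distributive law]
= (-65u - 45u^2 + 9uw - 20 + 4w)(-2 + 4w + 8u)    [combine like terms]
= 130u - 260uw - 520u^2 + 90u^2 - 180u^2w - 360u^3 - 18uw + 36uw^2 + 72u^2w + 40 - 80w - 160u - 8w + 16w^2 + 32uw    [distributive law]
= -30u - 246uw - 430u^2 - 108u^2w - 360u^3 + 36uw^2 + 40 - 88w + 16w^2    [combine like terms]

-30u - 246uw - 430u^2 - 108u^2w - 360u^3 + 36uw^2 + 40 - 88w + 16w^2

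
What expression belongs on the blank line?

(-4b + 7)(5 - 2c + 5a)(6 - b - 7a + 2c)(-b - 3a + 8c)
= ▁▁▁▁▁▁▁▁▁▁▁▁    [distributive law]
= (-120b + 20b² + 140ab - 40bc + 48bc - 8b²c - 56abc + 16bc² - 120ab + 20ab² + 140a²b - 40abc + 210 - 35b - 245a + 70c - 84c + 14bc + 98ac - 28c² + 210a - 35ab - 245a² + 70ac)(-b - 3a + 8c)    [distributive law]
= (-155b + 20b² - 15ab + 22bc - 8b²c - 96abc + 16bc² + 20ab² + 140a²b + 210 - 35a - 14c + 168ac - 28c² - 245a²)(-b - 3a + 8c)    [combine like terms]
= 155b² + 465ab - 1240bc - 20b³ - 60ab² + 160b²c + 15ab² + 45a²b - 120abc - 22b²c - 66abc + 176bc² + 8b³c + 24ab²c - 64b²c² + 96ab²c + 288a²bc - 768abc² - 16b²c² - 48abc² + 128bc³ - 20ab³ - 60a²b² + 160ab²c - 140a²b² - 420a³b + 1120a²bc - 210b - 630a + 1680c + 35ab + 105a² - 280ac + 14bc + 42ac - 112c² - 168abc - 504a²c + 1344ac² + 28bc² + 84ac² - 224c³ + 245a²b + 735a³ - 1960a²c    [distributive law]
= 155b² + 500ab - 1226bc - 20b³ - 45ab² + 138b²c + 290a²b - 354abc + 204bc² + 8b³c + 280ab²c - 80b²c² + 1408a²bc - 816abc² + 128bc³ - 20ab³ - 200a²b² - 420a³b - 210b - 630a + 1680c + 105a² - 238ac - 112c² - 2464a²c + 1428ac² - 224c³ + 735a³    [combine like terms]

After distributive law, the bracketed line is:

(-20b + 8bc - 20ab + 35 - 14c + 35a)(6 - b - 7a + 2c)(-b - 3a + 8c)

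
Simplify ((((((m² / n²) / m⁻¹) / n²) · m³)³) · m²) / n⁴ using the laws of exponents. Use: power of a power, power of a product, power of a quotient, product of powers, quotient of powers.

((((((m² / n²) / m⁻¹) / n²) · m³)³) · m²) / n⁴
= ((((((m² / n²) / m⁻¹) / n²)³) · ((m³)³)) · m²) / n⁴    [power of a product]
= ((((((m² / n²) / m⁻¹)³) / ((n²)³)) · ((m³)³)) · m²) / n⁴    [power of a quotient]
= ((((((m² / n²)³) / ((m⁻¹)³)) / ((n²)³)) · ((m³)³)) · m²) / n⁴    [power of a quotient]
= (((((((m²)³) / ((n²)³)) / ((m⁻¹)³)) / ((n²)³)) · ((m³)³)) · m²) / n⁴    [power of a quotient]
= (((((m⁶ / ((n²)³)) / ((m⁻¹)³)) / ((n²)³)) · ((m³)³)) · m²) / n⁴    [power of a power]
= (((((m⁶ / n⁶) / ((m⁻¹)³)) / ((n²)³)) · ((m³)³)) · m²) / n⁴    [power of a power]
= (((((m⁶ / n⁶) / m⁻³) / ((n²)³)) · ((m³)³)) · m²) / n⁴    [power of a power]
= (((((m⁶ / n⁶) / m⁻³) / n⁶) · ((m³)³)) · m²) / n⁴    [power of a power]
= (((((m⁶ / n⁶) / m⁻³) / n⁶) · m⁹) · m²) / n⁴    [power of a power]
= m²⁰·n⁻¹⁶    [quotient of powers; product of powers]

m²⁰·n⁻¹⁶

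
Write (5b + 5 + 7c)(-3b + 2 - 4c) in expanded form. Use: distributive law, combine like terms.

-15b² - 5b - 41bc + 10 - 6c - 28c²

(5b + 5 + 7c)(-3b + 2 - 4c)
= -15b² + 10b - 20bc - 15b + 10 - 20c - 21bc + 14c - 28c²    [distributive law]
= -15b² - 5b - 41bc + 10 - 6c - 28c²    [combine like terms]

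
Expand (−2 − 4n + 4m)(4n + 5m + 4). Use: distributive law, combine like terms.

(−2 − 4n + 4m)(4n + 5m + 4)
= −8n − 10m − 8 − 16n^2 − 20mn − 16n + 16mn + 20m^2 + 16m    [distributive law]
= −24n + 6m − 8 − 16n^2 − 4mn + 20m^2    [combine like terms]

−24n + 6m − 8 − 16n^2 − 4mn + 20m^2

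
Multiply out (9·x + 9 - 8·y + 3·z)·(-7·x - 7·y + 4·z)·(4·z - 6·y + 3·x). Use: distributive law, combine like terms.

(9·x + 9 - 8·y + 3·z)·(-7·x - 7·y + 4·z)·(4·z - 6·y + 3·x)
= (-63·x^2 - 63·x·y + 36·x·z - 63·x - 63·y + 36·z + 56·x·y + 56·y^2 - 32·y·z - 21·x·z - 21·y·z + 12·z^2)·(4·z - 6·y + 3·x)    [distributive law]
= (-63·x^2 - 7·x·y + 15·x·z - 63·x - 63·y + 36·z + 56·y^2 - 53·y·z + 12·z^2)·(4·z - 6·y + 3·x)    [combine like terms]
= -252·x^2·z + 378·x^2·y - 189·x^3 - 28·x·y·z + 42·x·y^2 - 21·x^2·y + 60·x·z^2 - 90·x·y·z + 45·x^2·z - 252·x·z + 378·x·y - 189·x^2 - 252·y·z + 378·y^2 - 189·x·y + 144·z^2 - 216·y·z + 108·x·z + 224·y^2·z - 336·y^3 + 168·x·y^2 - 212·y·z^2 + 318·y^2·z - 159·x·y·z + 48·z^3 - 72·y·z^2 + 36·x·z^2    [distributive law]
= -207·x^2·z + 357·x^2·y - 189·x^3 - 277·x·y·z + 210·x·y^2 + 96·x·z^2 - 144·x·z + 189·x·y - 189·x^2 - 468·y·z + 378·y^2 + 144·z^2 + 542·y^2·z - 336·y^3 - 284·y·z^2 + 48·z^3    [combine like terms]

-207·x^2·z + 357·x^2·y - 189·x^3 - 277·x·y·z + 210·x·y^2 + 96·x·z^2 - 144·x·z + 189·x·y - 189·x^2 - 468·y·z + 378·y^2 + 144·z^2 + 542·y^2·z - 336·y^3 - 284·y·z^2 + 48·z^3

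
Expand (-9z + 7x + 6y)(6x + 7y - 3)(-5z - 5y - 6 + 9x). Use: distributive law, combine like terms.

(-9z + 7x + 6y)(6x + 7y - 3)(-5z - 5y - 6 + 9x)
= (-54xz - 63yz + 27z + 42x^2 + 49xy - 21x + 36xy + 42y^2 - 18y)(-5z - 5y - 6 + 9x)    [distributive law]
= (-54xz - 63yz + 27z + 42x^2 + 85xy - 21x + 42y^2 - 18y)(-5z - 5y - 6 + 9x)    [combine like terms]
= 270xz^2 + 270xyz + 324xz - 486x^2z + 315yz^2 + 315y^2z + 378yz - 567xyz - 135z^2 - 135yz - 162z + 243xz - 210x^2z - 210x^2y - 252x^2 + 378x^3 - 425xyz - 425xy^2 - 510xy + 765x^2y + 105xz + 105xy + 126x - 189x^2 - 210y^2z - 210y^3 - 252y^2 + 378xy^2 + 90yz + 90y^2 + 108y - 162xy    [distributive law]
= 270xz^2 - 722xyz + 672xz - 696x^2z + 315yz^2 + 105y^2z + 333yz - 135z^2 - 162z + 555x^2y - 441x^2 + 378x^3 - 47xy^2 - 567xy + 126x - 210y^3 - 162y^2 + 108y    [combine like terms]

270xz^2 - 722xyz + 672xz - 696x^2z + 315yz^2 + 105y^2z + 333yz - 135z^2 - 162z + 555x^2y - 441x^2 + 378x^3 - 47xy^2 - 567xy + 126x - 210y^3 - 162y^2 + 108y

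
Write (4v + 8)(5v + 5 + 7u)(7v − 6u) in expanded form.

140v^3 + 76uv^2 + 420v^2 + 32uv − 168u^2v + 280v − 240u − 336u^2

(4v + 8)(5v + 5 + 7u)(7v − 6u)
= (20v^2 + 20v + 28uv + 40v + 40 + 56u)(7v − 6u)    [distributive law]
= (20v^2 + 60v + 28uv + 40 + 56u)(7v − 6u)    [combine like terms]
= 140v^3 − 120uv^2 + 420v^2 − 360uv + 196uv^2 − 168u^2v + 280v − 240u + 392uv − 336u^2    [distributive law]
= 140v^3 + 76uv^2 + 420v^2 + 32uv − 168u^2v + 280v − 240u − 336u^2    [combine like terms]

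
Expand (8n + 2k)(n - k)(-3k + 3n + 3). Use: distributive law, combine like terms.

-42kn² + 24n³ + 24n² + 12k²n - 18kn + 6k³ - 6k²

(8n + 2k)(n - k)(-3k + 3n + 3)
= (8n² - 8kn + 2kn - 2k²)(-3k + 3n + 3)    [distributive law]
= (8n² - 6kn - 2k²)(-3k + 3n + 3)    [combine like terms]
= -24kn² + 24n³ + 24n² + 18k²n - 18kn² - 18kn + 6k³ - 6k²n - 6k²    [distributive law]
= -42kn² + 24n³ + 24n² + 12k²n - 18kn + 6k³ - 6k²    [combine like terms]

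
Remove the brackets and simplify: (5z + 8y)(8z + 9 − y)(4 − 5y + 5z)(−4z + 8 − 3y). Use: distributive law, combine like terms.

60z³ + 2360z² − 1879yz² − 980yz³ + 1055y²z² − 800z⁴ + 1440z + 1276yz − 2225y²z + 845y³z + 2304y − 4000y² + 1496y³ − 120y⁴

(5z + 8y)(8z + 9 − y)(4 − 5y + 5z)(−4z + 8 − 3y)
= (40z² + 45z − 5yz + 64yz + 72y − 8y²)(4 − 5y + 5z)(−4z + 8 − 3y)    [distributive law]
= (40z² + 45z + 59yz + 72y − 8y²)(4 − 5y + 5z)(−4z + 8 − 3y)    [combine like terms]
= (160z² − 200yz² + 200z³ + 180z − 225yz + 225z² + 236yz − 295y²z + 295yz² + 288y − 360y² + 360yz − 32y² + 40y³ − 40y²z)(−4z + 8 − 3y)    [distributive law]
= (385z² + 95yz² + 200z³ + 180z + 371yz − 335y²z + 288y − 392y² + 40y³)(−4z + 8 − 3y)    [combine like terms]
= −1540z³ + 3080z² − 1155yz² − 380yz³ + 760yz² − 285y²z² − 800z⁴ + 1600z³ − 600yz³ − 720z² + 1440z − 540yz − 1484yz² + 2968yz − 1113y²z + 1340y²z² − 2680y²z + 1005y³z − 1152yz + 2304y − 864y² + 1568y²z − 3136y² + 1176y³ − 160y³z + 320y³ − 120y⁴    [distributive law]
= 60z³ + 2360z² − 1879yz² − 980yz³ + 1055y²z² − 800z⁴ + 1440z + 1276yz − 2225y²z + 845y³z + 2304y − 4000y² + 1496y³ − 120y⁴    [combine like terms]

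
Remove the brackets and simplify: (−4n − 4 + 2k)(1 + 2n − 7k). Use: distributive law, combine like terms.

(−4n − 4 + 2k)(1 + 2n − 7k)
= −4n − 8n^2 + 28kn − 4 − 8n + 28k + 2k + 4kn − 14k^2    [distributive law]
= −12n − 8n^2 + 32kn − 4 + 30k − 14k^2    [combine like terms]

−12n − 8n^2 + 32kn − 4 + 30k − 14k^2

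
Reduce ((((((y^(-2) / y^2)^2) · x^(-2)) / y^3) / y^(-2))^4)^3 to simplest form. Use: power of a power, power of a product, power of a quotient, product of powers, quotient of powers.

((((((y^(-2) / y^2)^2) · x^(-2)) / y^3) / y^(-2))^4)^3
= (((((y^(-2) / y^2)^2) · x^(-2)) / y^3) / y^(-2))^12    [power of a power]
= (((((y^(-2) / y^2)^2) · x^(-2)) / y^3)^12) / ((y^(-2))^12)    [power of a quotient]
= (((((y^(-2) / y^2)^2) · x^(-2))^12) / ((y^3)^12)) / ((y^(-2))^12)    [power of a quotient]
= (((((y^(-2) / y^2)^2)^12) · ((x^(-2))^12)) / ((y^3)^12)) / ((y^(-2))^12)    [power of a product]
= ((((y^(-2) / y^2)^24) · ((x^(-2))^12)) / ((y^3)^12)) / ((y^(-2))^12)    [power of a power]
= (((((y^(-2))^24) / ((y^2)^24)) · ((x^(-2))^12)) / ((y^3)^12)) / ((y^(-2))^12)    [power of a quotient]
= (((y^(-48) / ((y^2)^24)) · ((x^(-2))^12)) / ((y^3)^12)) / ((y^(-2))^12)    [power of a power]
= (((y^(-48) / y^48) · ((x^(-2))^12)) / ((y^3)^12)) / ((y^(-2))^12)    [power of a power]
= ((y^(-96) · ((x^(-2))^12)) / ((y^3)^12)) / ((y^(-2))^12)    [quotient of powers]
= ((y^(-96) · x^(-24)) / ((y^3)^12)) / ((y^(-2))^12)    [power of a power]
= ((y^(-96) · x^(-24)) / y^36) / ((y^(-2))^12)    [power of a power]
= ((y^(-96) · x^(-24)) / y^36) / y^(-24)    [power of a power]
= x^(-24)y^(-108)    [quotient of powers; product of powers]

x^(-24)y^(-108)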